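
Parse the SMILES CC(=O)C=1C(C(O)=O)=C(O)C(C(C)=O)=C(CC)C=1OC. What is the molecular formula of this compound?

C14H16O6

Walk through each heavy atom and fill implicit hydrogens from standard valence (C 4, N 3, O 2, S 2, halogen 1):
  atom 1: C, bond orders sum to 1 (valence 4) → 3 H
  atom 2: C, bond orders sum to 4 (valence 4) → 0 H
  atom 3: O, bond orders sum to 2 (valence 2) → 0 H
  atom 4: C, bond orders sum to 4 (valence 4) → 0 H
  atom 5: C, bond orders sum to 4 (valence 4) → 0 H
  atom 6: C, bond orders sum to 4 (valence 4) → 0 H
  atom 7: O, bond orders sum to 1 (valence 2) → 1 H
  atom 8: O, bond orders sum to 2 (valence 2) → 0 H
  atom 9: C, bond orders sum to 4 (valence 4) → 0 H
  atom 10: O, bond orders sum to 1 (valence 2) → 1 H
  atom 11: C, bond orders sum to 4 (valence 4) → 0 H
  atom 12: C, bond orders sum to 4 (valence 4) → 0 H
  atom 13: C, bond orders sum to 1 (valence 4) → 3 H
  atom 14: O, bond orders sum to 2 (valence 2) → 0 H
  atom 15: C, bond orders sum to 4 (valence 4) → 0 H
  atom 16: C, bond orders sum to 2 (valence 4) → 2 H
  atom 17: C, bond orders sum to 1 (valence 4) → 3 H
  atom 18: C, bond orders sum to 4 (valence 4) → 0 H
  atom 19: O, bond orders sum to 2 (valence 2) → 0 H
  atom 20: C, bond orders sum to 1 (valence 4) → 3 H
Totals → C:14, H:16, O:6.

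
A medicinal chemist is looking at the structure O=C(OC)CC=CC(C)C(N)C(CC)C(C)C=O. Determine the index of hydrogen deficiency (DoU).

3

Molecular formula: C14H25NO3.
DoU = (2C + 2 + N − H − X) / 2, where X is the halogen count and O/S are ignored.
    = (2·14 + 2 + 1 − 25 − 0) / 2 = 6 / 2 = 3.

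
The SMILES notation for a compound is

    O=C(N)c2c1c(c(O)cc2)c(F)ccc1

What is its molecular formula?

C11H8FNO2

Walk through each heavy atom and fill implicit hydrogens from standard valence (C 4, N 3, O 2, S 2, halogen 1); for lowercase aromatic atoms, an aromatic c carries 1 H when it has two neighbours and 0 H with three, and aromatic n carries 0 H:
  atom 1: O, bond orders sum to 2 (valence 2) → 0 H
  atom 2: C, bond orders sum to 4 (valence 4) → 0 H
  atom 3: N, bond orders sum to 1 (valence 3) → 2 H
  atom 4: aromatic c, 3 neighbours → 0 H
  atom 5: aromatic c, 3 neighbours → 0 H
  atom 6: aromatic c, 3 neighbours → 0 H
  atom 7: aromatic c, 3 neighbours → 0 H
  atom 8: O, bond orders sum to 1 (valence 2) → 1 H
  atom 9: aromatic c, 2 neighbours → 1 H
  atom 10: aromatic c, 2 neighbours → 1 H
  atom 11: aromatic c, 3 neighbours → 0 H
  atom 12: F (halogen, monovalent) → 0 H
  atom 13: aromatic c, 2 neighbours → 1 H
  atom 14: aromatic c, 2 neighbours → 1 H
  atom 15: aromatic c, 2 neighbours → 1 H
Totals → C:11, H:8, F:1, N:1, O:2.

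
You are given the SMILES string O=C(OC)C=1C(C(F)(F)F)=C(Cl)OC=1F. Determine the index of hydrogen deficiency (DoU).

4

Molecular formula: C7H3ClF4O3.
DoU = (2C + 2 + N − H − X) / 2, where X is the halogen count and O/S are ignored.
    = (2·7 + 2 + 0 − 3 − 5) / 2 = 8 / 2 = 4.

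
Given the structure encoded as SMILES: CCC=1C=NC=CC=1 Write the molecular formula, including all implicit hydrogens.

C7H9N

Walk through each heavy atom and fill implicit hydrogens from standard valence (C 4, N 3, O 2, S 2, halogen 1):
  atom 1: C, bond orders sum to 1 (valence 4) → 3 H
  atom 2: C, bond orders sum to 2 (valence 4) → 2 H
  atom 3: C, bond orders sum to 4 (valence 4) → 0 H
  atom 4: C, bond orders sum to 3 (valence 4) → 1 H
  atom 5: N, bond orders sum to 3 (valence 3) → 0 H
  atom 6: C, bond orders sum to 3 (valence 4) → 1 H
  atom 7: C, bond orders sum to 3 (valence 4) → 1 H
  atom 8: C, bond orders sum to 3 (valence 4) → 1 H
Totals → C:7, H:9, N:1.
In Hill order: C7H9N.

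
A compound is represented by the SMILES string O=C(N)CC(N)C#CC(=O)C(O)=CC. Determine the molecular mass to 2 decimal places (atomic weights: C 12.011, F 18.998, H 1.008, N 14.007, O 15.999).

196.21 g/mol

First, the molecular formula is C9H12N2O3 (counting implicit H from valence).
  C: 9 × 12.011 = 108.099
  H: 12 × 1.008 = 12.096
  N: 2 × 14.007 = 28.014
  O: 3 × 15.999 = 47.997
Sum: 9×12.011 + 12×1.008 + 2×14.007 + 3×15.999 = 196.206 → 196.21 g/mol.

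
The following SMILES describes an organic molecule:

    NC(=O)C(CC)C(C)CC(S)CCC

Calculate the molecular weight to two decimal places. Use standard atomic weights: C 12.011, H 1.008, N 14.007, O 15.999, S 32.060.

First, the molecular formula is C11H23NOS (counting implicit H from valence).
  C: 11 × 12.011 = 132.121
  H: 23 × 1.008 = 23.184
  N: 1 × 14.007 = 14.007
  O: 1 × 15.999 = 15.999
  S: 1 × 32.060 = 32.060
Sum: 11×12.011 + 23×1.008 + 1×14.007 + 1×15.999 + 1×32.060 = 217.371 → 217.37 g/mol.

217.37 g/mol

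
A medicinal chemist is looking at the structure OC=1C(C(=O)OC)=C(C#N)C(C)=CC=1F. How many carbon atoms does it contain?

10

Count every carbon token in the SMILES (each C, including those in ring-closure positions and inside branches).
Carbon count: 10.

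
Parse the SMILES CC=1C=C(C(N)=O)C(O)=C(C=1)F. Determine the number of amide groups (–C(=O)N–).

The amide motif appears at heavy-atom position 5 in the SMILES.
Other groups present: 1 hydroxyl.
Amide count: 1.

1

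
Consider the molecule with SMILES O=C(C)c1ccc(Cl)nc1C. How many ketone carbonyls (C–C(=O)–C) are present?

1

The ketone motif appears at heavy-atom position 2 in the SMILES.
Ketone count: 1.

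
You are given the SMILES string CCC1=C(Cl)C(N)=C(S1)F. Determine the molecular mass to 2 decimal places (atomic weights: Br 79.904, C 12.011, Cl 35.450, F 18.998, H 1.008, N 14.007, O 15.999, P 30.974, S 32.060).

179.64 g/mol

First, the molecular formula is C6H7ClFNS (counting implicit H from valence).
  C: 6 × 12.011 = 72.066
  Cl: 1 × 35.450 = 35.450
  F: 1 × 18.998 = 18.998
  H: 7 × 1.008 = 7.056
  N: 1 × 14.007 = 14.007
  S: 1 × 32.060 = 32.060
Sum: 6×12.011 + 1×35.450 + 1×18.998 + 7×1.008 + 1×14.007 + 1×32.060 = 179.637 → 179.64 g/mol.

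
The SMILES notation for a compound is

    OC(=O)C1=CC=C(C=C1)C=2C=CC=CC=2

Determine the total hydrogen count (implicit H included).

Walk through each heavy atom and fill implicit hydrogens from standard valence (C 4, N 3, O 2, S 2, halogen 1):
  atom 1: O, bond orders sum to 1 (valence 2) → 1 H
  atom 2: C, bond orders sum to 4 (valence 4) → 0 H
  atom 3: O, bond orders sum to 2 (valence 2) → 0 H
  atom 4: C, bond orders sum to 4 (valence 4) → 0 H
  atom 5: C, bond orders sum to 3 (valence 4) → 1 H
  atom 6: C, bond orders sum to 3 (valence 4) → 1 H
  atom 7: C, bond orders sum to 4 (valence 4) → 0 H
  atom 8: C, bond orders sum to 3 (valence 4) → 1 H
  atom 9: C, bond orders sum to 3 (valence 4) → 1 H
  atom 10: C, bond orders sum to 4 (valence 4) → 0 H
  atom 11: C, bond orders sum to 3 (valence 4) → 1 H
  atom 12: C, bond orders sum to 3 (valence 4) → 1 H
  atom 13: C, bond orders sum to 3 (valence 4) → 1 H
  atom 14: C, bond orders sum to 3 (valence 4) → 1 H
  atom 15: C, bond orders sum to 3 (valence 4) → 1 H
Total hydrogens: 10.

10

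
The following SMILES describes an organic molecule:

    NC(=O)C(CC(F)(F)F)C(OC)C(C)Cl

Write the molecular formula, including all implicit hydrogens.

Walk through each heavy atom and fill implicit hydrogens from standard valence (C 4, N 3, O 2, S 2, halogen 1):
  atom 1: N, bond orders sum to 1 (valence 3) → 2 H
  atom 2: C, bond orders sum to 4 (valence 4) → 0 H
  atom 3: O, bond orders sum to 2 (valence 2) → 0 H
  atom 4: C, bond orders sum to 3 (valence 4) → 1 H
  atom 5: C, bond orders sum to 2 (valence 4) → 2 H
  atom 6: C, bond orders sum to 4 (valence 4) → 0 H
  atom 7: F (halogen, monovalent) → 0 H
  atom 8: F (halogen, monovalent) → 0 H
  atom 9: F (halogen, monovalent) → 0 H
  atom 10: C, bond orders sum to 3 (valence 4) → 1 H
  atom 11: O, bond orders sum to 2 (valence 2) → 0 H
  atom 12: C, bond orders sum to 1 (valence 4) → 3 H
  atom 13: C, bond orders sum to 3 (valence 4) → 1 H
  atom 14: C, bond orders sum to 1 (valence 4) → 3 H
  atom 15: Cl (halogen, monovalent) → 0 H
Totals → C:8, H:13, Cl:1, F:3, N:1, O:2.

C8H13ClF3NO2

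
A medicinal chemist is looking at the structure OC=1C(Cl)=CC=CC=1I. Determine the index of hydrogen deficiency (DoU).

4

Molecular formula: C6H4ClIO.
DoU = (2C + 2 + N − H − X) / 2, where X is the halogen count and O/S are ignored.
    = (2·6 + 2 + 0 − 4 − 2) / 2 = 8 / 2 = 4.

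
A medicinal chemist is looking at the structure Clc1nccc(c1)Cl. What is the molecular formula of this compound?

C5H3Cl2N

Walk through each heavy atom and fill implicit hydrogens from standard valence (C 4, N 3, O 2, S 2, halogen 1); for lowercase aromatic atoms, an aromatic c carries 1 H when it has two neighbours and 0 H with three, and aromatic n carries 0 H:
  atom 1: Cl (halogen, monovalent) → 0 H
  atom 2: aromatic c, 3 neighbours → 0 H
  atom 3: aromatic n, 2 neighbours → 0 H
  atom 4: aromatic c, 2 neighbours → 1 H
  atom 5: aromatic c, 2 neighbours → 1 H
  atom 6: aromatic c, 3 neighbours → 0 H
  atom 7: aromatic c, 2 neighbours → 1 H
  atom 8: Cl (halogen, monovalent) → 0 H
Totals → C:5, H:3, Cl:2, N:1.
In Hill order: C5H3Cl2N.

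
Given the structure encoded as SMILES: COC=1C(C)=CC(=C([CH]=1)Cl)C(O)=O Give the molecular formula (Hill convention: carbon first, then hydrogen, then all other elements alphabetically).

Walk through each heavy atom and fill implicit hydrogens from standard valence (C 4, N 3, O 2, S 2, halogen 1):
  atom 1: C, bond orders sum to 1 (valence 4) → 3 H
  atom 2: O, bond orders sum to 2 (valence 2) → 0 H
  atom 3: C, bond orders sum to 4 (valence 4) → 0 H
  atom 4: C, bond orders sum to 4 (valence 4) → 0 H
  atom 5: C, bond orders sum to 1 (valence 4) → 3 H
  atom 6: C, bond orders sum to 3 (valence 4) → 1 H
  atom 7: C, bond orders sum to 4 (valence 4) → 0 H
  atom 8: C, bond orders sum to 4 (valence 4) → 0 H
  atom 9: C with explicit H count 1
  atom 10: Cl (halogen, monovalent) → 0 H
  atom 11: C, bond orders sum to 4 (valence 4) → 0 H
  atom 12: O, bond orders sum to 1 (valence 2) → 1 H
  atom 13: O, bond orders sum to 2 (valence 2) → 0 H
Totals → C:9, H:9, Cl:1, O:3.

C9H9ClO3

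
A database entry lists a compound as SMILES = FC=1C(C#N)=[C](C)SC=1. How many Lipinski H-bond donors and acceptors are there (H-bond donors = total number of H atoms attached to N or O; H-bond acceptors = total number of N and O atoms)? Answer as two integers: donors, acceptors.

Donors: find every N or O and count the H atoms it carries.
  atom 5 (N): bond orders sum to 3 → 0 H
Lipinski HBD = 0.
Acceptors: N atoms = 1, O atoms = 0 → HBA = 1.

0, 1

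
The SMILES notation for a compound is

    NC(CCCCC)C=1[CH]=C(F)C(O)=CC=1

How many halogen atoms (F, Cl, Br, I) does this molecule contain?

1

Halogen atoms appear at heavy-atom position 11 (1×F).
Other groups present: 1 hydroxyl, 1 primary amine.
Halogen count: 1.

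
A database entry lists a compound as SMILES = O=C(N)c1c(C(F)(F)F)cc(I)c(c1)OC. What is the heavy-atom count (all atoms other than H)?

Every atom symbol written in the SMILES (organic subset) is one heavy atom; implicit H are not written.
Heavy atoms by element → C:9, F:3, I:1, N:1, O:2.
Total: 16.

16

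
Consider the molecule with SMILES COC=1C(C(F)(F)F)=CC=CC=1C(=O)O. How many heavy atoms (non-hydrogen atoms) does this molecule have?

Every atom symbol written in the SMILES (organic subset) is one heavy atom; implicit H are not written.
Heavy atoms by element → C:9, F:3, O:3.
Total: 15.

15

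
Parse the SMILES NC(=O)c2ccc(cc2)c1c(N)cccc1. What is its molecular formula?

Walk through each heavy atom and fill implicit hydrogens from standard valence (C 4, N 3, O 2, S 2, halogen 1); for lowercase aromatic atoms, an aromatic c carries 1 H when it has two neighbours and 0 H with three, and aromatic n carries 0 H:
  atom 1: N, bond orders sum to 1 (valence 3) → 2 H
  atom 2: C, bond orders sum to 4 (valence 4) → 0 H
  atom 3: O, bond orders sum to 2 (valence 2) → 0 H
  atom 4: aromatic c, 3 neighbours → 0 H
  atom 5: aromatic c, 2 neighbours → 1 H
  atom 6: aromatic c, 2 neighbours → 1 H
  atom 7: aromatic c, 3 neighbours → 0 H
  atom 8: aromatic c, 2 neighbours → 1 H
  atom 9: aromatic c, 2 neighbours → 1 H
  atom 10: aromatic c, 3 neighbours → 0 H
  atom 11: aromatic c, 3 neighbours → 0 H
  atom 12: N, bond orders sum to 1 (valence 3) → 2 H
  atom 13: aromatic c, 2 neighbours → 1 H
  atom 14: aromatic c, 2 neighbours → 1 H
  atom 15: aromatic c, 2 neighbours → 1 H
  atom 16: aromatic c, 2 neighbours → 1 H
Totals → C:13, H:12, N:2, O:1.
In Hill order: C13H12N2O.

C13H12N2O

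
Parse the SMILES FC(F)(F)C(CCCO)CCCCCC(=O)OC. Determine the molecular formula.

C12H21F3O3

Walk through each heavy atom and fill implicit hydrogens from standard valence (C 4, N 3, O 2, S 2, halogen 1):
  atom 1: F (halogen, monovalent) → 0 H
  atom 2: C, bond orders sum to 4 (valence 4) → 0 H
  atom 3: F (halogen, monovalent) → 0 H
  atom 4: F (halogen, monovalent) → 0 H
  atom 5: C, bond orders sum to 3 (valence 4) → 1 H
  atom 6: C, bond orders sum to 2 (valence 4) → 2 H
  atom 7: C, bond orders sum to 2 (valence 4) → 2 H
  atom 8: C, bond orders sum to 2 (valence 4) → 2 H
  atom 9: O, bond orders sum to 1 (valence 2) → 1 H
  atom 10: C, bond orders sum to 2 (valence 4) → 2 H
  atom 11: C, bond orders sum to 2 (valence 4) → 2 H
  atom 12: C, bond orders sum to 2 (valence 4) → 2 H
  atom 13: C, bond orders sum to 2 (valence 4) → 2 H
  atom 14: C, bond orders sum to 2 (valence 4) → 2 H
  atom 15: C, bond orders sum to 4 (valence 4) → 0 H
  atom 16: O, bond orders sum to 2 (valence 2) → 0 H
  atom 17: O, bond orders sum to 2 (valence 2) → 0 H
  atom 18: C, bond orders sum to 1 (valence 4) → 3 H
Totals → C:12, H:21, F:3, O:3.
In Hill order: C12H21F3O3.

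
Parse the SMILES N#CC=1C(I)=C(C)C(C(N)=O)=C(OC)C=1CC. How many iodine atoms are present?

1

Scan the SMILES for I atoms (remember two-letter symbols like Cl and Br are single atoms).
Iodine count: 1.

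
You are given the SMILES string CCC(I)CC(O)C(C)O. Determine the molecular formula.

Walk through each heavy atom and fill implicit hydrogens from standard valence (C 4, N 3, O 2, S 2, halogen 1):
  atom 1: C, bond orders sum to 1 (valence 4) → 3 H
  atom 2: C, bond orders sum to 2 (valence 4) → 2 H
  atom 3: C, bond orders sum to 3 (valence 4) → 1 H
  atom 4: I (halogen, monovalent) → 0 H
  atom 5: C, bond orders sum to 2 (valence 4) → 2 H
  atom 6: C, bond orders sum to 3 (valence 4) → 1 H
  atom 7: O, bond orders sum to 1 (valence 2) → 1 H
  atom 8: C, bond orders sum to 3 (valence 4) → 1 H
  atom 9: C, bond orders sum to 1 (valence 4) → 3 H
  atom 10: O, bond orders sum to 1 (valence 2) → 1 H
Totals → C:7, H:15, I:1, O:2.

C7H15IO2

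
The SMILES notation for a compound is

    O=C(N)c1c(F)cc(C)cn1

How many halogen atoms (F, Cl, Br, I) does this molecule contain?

Halogen atoms appear at heavy-atom position 6 (1×F).
Other groups present: 1 amide.
Halogen count: 1.

1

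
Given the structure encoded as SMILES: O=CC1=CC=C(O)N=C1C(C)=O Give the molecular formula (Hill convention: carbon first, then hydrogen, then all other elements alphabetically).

Walk through each heavy atom and fill implicit hydrogens from standard valence (C 4, N 3, O 2, S 2, halogen 1):
  atom 1: O, bond orders sum to 2 (valence 2) → 0 H
  atom 2: C, bond orders sum to 3 (valence 4) → 1 H
  atom 3: C, bond orders sum to 4 (valence 4) → 0 H
  atom 4: C, bond orders sum to 3 (valence 4) → 1 H
  atom 5: C, bond orders sum to 3 (valence 4) → 1 H
  atom 6: C, bond orders sum to 4 (valence 4) → 0 H
  atom 7: O, bond orders sum to 1 (valence 2) → 1 H
  atom 8: N, bond orders sum to 3 (valence 3) → 0 H
  atom 9: C, bond orders sum to 4 (valence 4) → 0 H
  atom 10: C, bond orders sum to 4 (valence 4) → 0 H
  atom 11: C, bond orders sum to 1 (valence 4) → 3 H
  atom 12: O, bond orders sum to 2 (valence 2) → 0 H
Totals → C:8, H:7, N:1, O:3.

C8H7NO3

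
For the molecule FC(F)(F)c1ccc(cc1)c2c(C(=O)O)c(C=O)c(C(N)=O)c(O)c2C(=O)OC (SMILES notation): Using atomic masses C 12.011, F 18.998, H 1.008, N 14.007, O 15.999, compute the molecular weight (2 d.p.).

411.29 g/mol

First, the molecular formula is C18H12F3NO7 (counting implicit H from valence).
  C: 18 × 12.011 = 216.198
  F: 3 × 18.998 = 56.994
  H: 12 × 1.008 = 12.096
  N: 1 × 14.007 = 14.007
  O: 7 × 15.999 = 111.993
Sum: 18×12.011 + 3×18.998 + 12×1.008 + 1×14.007 + 7×15.999 = 411.288 → 411.29 g/mol.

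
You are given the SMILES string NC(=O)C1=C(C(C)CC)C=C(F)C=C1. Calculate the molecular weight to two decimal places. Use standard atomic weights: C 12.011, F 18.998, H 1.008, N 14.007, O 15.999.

First, the molecular formula is C11H14FNO (counting implicit H from valence).
  C: 11 × 12.011 = 132.121
  F: 1 × 18.998 = 18.998
  H: 14 × 1.008 = 14.112
  N: 1 × 14.007 = 14.007
  O: 1 × 15.999 = 15.999
Sum: 11×12.011 + 1×18.998 + 14×1.008 + 1×14.007 + 1×15.999 = 195.237 → 195.24 g/mol.

195.24 g/mol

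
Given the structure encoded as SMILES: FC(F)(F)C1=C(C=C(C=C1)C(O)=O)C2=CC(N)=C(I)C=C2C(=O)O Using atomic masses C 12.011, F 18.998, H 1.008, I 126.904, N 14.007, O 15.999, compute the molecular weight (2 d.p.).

451.14 g/mol

First, the molecular formula is C15H9F3INO4 (counting implicit H from valence).
  C: 15 × 12.011 = 180.165
  F: 3 × 18.998 = 56.994
  H: 9 × 1.008 = 9.072
  I: 1 × 126.904 = 126.904
  N: 1 × 14.007 = 14.007
  O: 4 × 15.999 = 63.996
Sum: 15×12.011 + 3×18.998 + 9×1.008 + 1×126.904 + 1×14.007 + 4×15.999 = 451.138 → 451.14 g/mol.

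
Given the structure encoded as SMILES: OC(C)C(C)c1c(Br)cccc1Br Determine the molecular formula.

Walk through each heavy atom and fill implicit hydrogens from standard valence (C 4, N 3, O 2, S 2, halogen 1); for lowercase aromatic atoms, an aromatic c carries 1 H when it has two neighbours and 0 H with three, and aromatic n carries 0 H:
  atom 1: O, bond orders sum to 1 (valence 2) → 1 H
  atom 2: C, bond orders sum to 3 (valence 4) → 1 H
  atom 3: C, bond orders sum to 1 (valence 4) → 3 H
  atom 4: C, bond orders sum to 3 (valence 4) → 1 H
  atom 5: C, bond orders sum to 1 (valence 4) → 3 H
  atom 6: aromatic c, 3 neighbours → 0 H
  atom 7: aromatic c, 3 neighbours → 0 H
  atom 8: Br (halogen, monovalent) → 0 H
  atom 9: aromatic c, 2 neighbours → 1 H
  atom 10: aromatic c, 2 neighbours → 1 H
  atom 11: aromatic c, 2 neighbours → 1 H
  atom 12: aromatic c, 3 neighbours → 0 H
  atom 13: Br (halogen, monovalent) → 0 H
Totals → C:10, H:12, Br:2, O:1.

C10H12Br2O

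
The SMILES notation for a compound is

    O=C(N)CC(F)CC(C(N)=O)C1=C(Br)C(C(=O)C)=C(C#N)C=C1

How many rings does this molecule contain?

In SMILES, each pair of matching ring-closure digits denotes one ring-closing bond; the number of such bonds equals the number of independent rings.
Ring-closure bonds here: 1.

1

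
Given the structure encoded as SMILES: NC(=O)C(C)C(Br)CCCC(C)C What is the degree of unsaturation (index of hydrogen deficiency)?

Degree of unsaturation = (number of rings) + (number of π bonds).
Ring closures in the SMILES: 0.
π bonds: 1 double bond (each 1 DoU) → 1 DoU from unsaturation.
Total DoU = 0 + 1 = 1.

1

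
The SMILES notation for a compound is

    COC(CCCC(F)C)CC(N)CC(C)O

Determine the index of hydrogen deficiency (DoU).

0

Molecular formula: C12H26FNO2.
DoU = (2C + 2 + N − H − X) / 2, where X is the halogen count and O/S are ignored.
    = (2·12 + 2 + 1 − 26 − 1) / 2 = 0 / 2 = 0.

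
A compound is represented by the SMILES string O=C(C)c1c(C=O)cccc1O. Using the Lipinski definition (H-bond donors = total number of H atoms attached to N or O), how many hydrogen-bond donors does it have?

Donors: find every N or O and count the H atoms it carries.
  atom 1 (O): bond orders sum to 2 → 0 H
  atom 7 (O): bond orders sum to 2 → 0 H
  atom 12 (O): bond orders sum to 1 → 1 H
Lipinski HBD = 1.

1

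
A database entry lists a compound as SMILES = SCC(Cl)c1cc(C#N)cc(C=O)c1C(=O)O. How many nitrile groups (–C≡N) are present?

1

The nitrile motif appears at heavy-atom position 8 in the SMILES.
Other groups present: 1 aldehyde, 1 carboxylic acid, 1 thiol.
Nitrile count: 1.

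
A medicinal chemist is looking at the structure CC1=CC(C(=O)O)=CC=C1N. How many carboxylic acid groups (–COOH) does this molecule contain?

1

The carboxylic acid motif appears at heavy-atom position 5 in the SMILES.
Other groups present: 1 primary amine.
Carboxylic acid count: 1.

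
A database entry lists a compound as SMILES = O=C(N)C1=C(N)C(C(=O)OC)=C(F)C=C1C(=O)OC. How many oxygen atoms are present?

Scan the SMILES for O atoms (remember two-letter symbols like Cl and Br are single atoms).
Oxygen count: 5.

5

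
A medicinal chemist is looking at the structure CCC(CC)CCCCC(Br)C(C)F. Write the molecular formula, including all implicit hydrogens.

Walk through each heavy atom and fill implicit hydrogens from standard valence (C 4, N 3, O 2, S 2, halogen 1):
  atom 1: C, bond orders sum to 1 (valence 4) → 3 H
  atom 2: C, bond orders sum to 2 (valence 4) → 2 H
  atom 3: C, bond orders sum to 3 (valence 4) → 1 H
  atom 4: C, bond orders sum to 2 (valence 4) → 2 H
  atom 5: C, bond orders sum to 1 (valence 4) → 3 H
  atom 6: C, bond orders sum to 2 (valence 4) → 2 H
  atom 7: C, bond orders sum to 2 (valence 4) → 2 H
  atom 8: C, bond orders sum to 2 (valence 4) → 2 H
  atom 9: C, bond orders sum to 2 (valence 4) → 2 H
  atom 10: C, bond orders sum to 3 (valence 4) → 1 H
  atom 11: Br (halogen, monovalent) → 0 H
  atom 12: C, bond orders sum to 3 (valence 4) → 1 H
  atom 13: C, bond orders sum to 1 (valence 4) → 3 H
  atom 14: F (halogen, monovalent) → 0 H
Totals → C:12, H:24, Br:1, F:1.
In Hill order: C12H24BrF.

C12H24BrF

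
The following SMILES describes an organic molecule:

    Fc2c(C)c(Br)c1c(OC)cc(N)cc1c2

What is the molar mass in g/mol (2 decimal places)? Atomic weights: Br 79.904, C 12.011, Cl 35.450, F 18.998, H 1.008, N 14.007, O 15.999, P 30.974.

284.13 g/mol

First, the molecular formula is C12H11BrFNO (counting implicit H from valence).
  Br: 1 × 79.904 = 79.904
  C: 12 × 12.011 = 144.132
  F: 1 × 18.998 = 18.998
  H: 11 × 1.008 = 11.088
  N: 1 × 14.007 = 14.007
  O: 1 × 15.999 = 15.999
Sum: 1×79.904 + 12×12.011 + 1×18.998 + 11×1.008 + 1×14.007 + 1×15.999 = 284.128 → 284.13 g/mol.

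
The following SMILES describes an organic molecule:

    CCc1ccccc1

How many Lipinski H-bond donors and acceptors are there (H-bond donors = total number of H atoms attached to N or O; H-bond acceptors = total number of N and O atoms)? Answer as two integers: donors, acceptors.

0, 0

Donors: find every N or O and count the H atoms it carries.
  (no N or O atoms present)
Lipinski HBD = 0.
Acceptors: N atoms = 0, O atoms = 0 → HBA = 0.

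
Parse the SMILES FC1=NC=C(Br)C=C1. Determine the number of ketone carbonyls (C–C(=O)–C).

Scan the SMILES for the ketone motif — none present.

0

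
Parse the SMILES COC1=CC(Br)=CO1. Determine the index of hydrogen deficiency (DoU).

Degree of unsaturation = (number of rings) + (number of π bonds).
Ring closures in the SMILES: 1.
π bonds: 2 double bonds (each 1 DoU) → 2 DoU from unsaturation.
Total DoU = 1 + 2 = 3.

3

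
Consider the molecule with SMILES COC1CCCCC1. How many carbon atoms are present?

7

Count every carbon token in the SMILES (each C, including those in ring-closure positions and inside branches).
Carbon count: 7.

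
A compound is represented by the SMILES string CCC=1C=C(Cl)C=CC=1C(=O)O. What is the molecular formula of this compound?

C9H9ClO2

Walk through each heavy atom and fill implicit hydrogens from standard valence (C 4, N 3, O 2, S 2, halogen 1):
  atom 1: C, bond orders sum to 1 (valence 4) → 3 H
  atom 2: C, bond orders sum to 2 (valence 4) → 2 H
  atom 3: C, bond orders sum to 4 (valence 4) → 0 H
  atom 4: C, bond orders sum to 3 (valence 4) → 1 H
  atom 5: C, bond orders sum to 4 (valence 4) → 0 H
  atom 6: Cl (halogen, monovalent) → 0 H
  atom 7: C, bond orders sum to 3 (valence 4) → 1 H
  atom 8: C, bond orders sum to 3 (valence 4) → 1 H
  atom 9: C, bond orders sum to 4 (valence 4) → 0 H
  atom 10: C, bond orders sum to 4 (valence 4) → 0 H
  atom 11: O, bond orders sum to 2 (valence 2) → 0 H
  atom 12: O, bond orders sum to 1 (valence 2) → 1 H
Totals → C:9, H:9, Cl:1, O:2.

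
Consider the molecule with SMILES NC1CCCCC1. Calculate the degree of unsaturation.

Degree of unsaturation = (number of rings) + (number of π bonds).
Ring closures in the SMILES: 1.
π bonds: none → 0 DoU from unsaturation.
Total DoU = 1 + 0 = 1.

1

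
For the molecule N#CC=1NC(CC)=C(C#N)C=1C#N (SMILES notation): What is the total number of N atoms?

Scan the SMILES for N atoms (remember two-letter symbols like Cl and Br are single atoms).
Nitrogen count: 4.

4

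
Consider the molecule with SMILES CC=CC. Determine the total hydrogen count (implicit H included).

Walk through each heavy atom and fill implicit hydrogens from standard valence (C 4, N 3, O 2, S 2, halogen 1):
  atom 1: C, bond orders sum to 1 (valence 4) → 3 H
  atom 2: C, bond orders sum to 3 (valence 4) → 1 H
  atom 3: C, bond orders sum to 3 (valence 4) → 1 H
  atom 4: C, bond orders sum to 1 (valence 4) → 3 H
Total hydrogens: 8.

8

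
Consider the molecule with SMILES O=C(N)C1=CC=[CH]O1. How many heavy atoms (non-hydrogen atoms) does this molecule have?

8

Every atom symbol written in the SMILES (organic subset) is one heavy atom; implicit H are not written.
Heavy atoms by element → C:5, N:1, O:2.
Total: 8.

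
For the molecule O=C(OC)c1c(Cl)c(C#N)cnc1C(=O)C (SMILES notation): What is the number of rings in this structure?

1

In SMILES, each pair of matching ring-closure digits denotes one ring-closing bond; the number of such bonds equals the number of independent rings.
Ring-closure bonds here: 1.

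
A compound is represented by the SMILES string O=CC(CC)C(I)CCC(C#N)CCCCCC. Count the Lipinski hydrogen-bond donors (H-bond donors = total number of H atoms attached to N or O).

0

Donors: find every N or O and count the H atoms it carries.
  atom 1 (O): bond orders sum to 2 → 0 H
  atom 12 (N): bond orders sum to 3 → 0 H
Lipinski HBD = 0.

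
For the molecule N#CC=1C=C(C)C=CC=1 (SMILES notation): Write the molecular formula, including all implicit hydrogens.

C8H7N

Walk through each heavy atom and fill implicit hydrogens from standard valence (C 4, N 3, O 2, S 2, halogen 1):
  atom 1: N, bond orders sum to 3 (valence 3) → 0 H
  atom 2: C, bond orders sum to 4 (valence 4) → 0 H
  atom 3: C, bond orders sum to 4 (valence 4) → 0 H
  atom 4: C, bond orders sum to 3 (valence 4) → 1 H
  atom 5: C, bond orders sum to 4 (valence 4) → 0 H
  atom 6: C, bond orders sum to 1 (valence 4) → 3 H
  atom 7: C, bond orders sum to 3 (valence 4) → 1 H
  atom 8: C, bond orders sum to 3 (valence 4) → 1 H
  atom 9: C, bond orders sum to 3 (valence 4) → 1 H
Totals → C:8, H:7, N:1.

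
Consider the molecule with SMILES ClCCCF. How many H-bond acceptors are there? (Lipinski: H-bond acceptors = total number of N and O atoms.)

0

N atoms: 0; O atoms: 0.
Lipinski HBA = 0 + 0 = 0.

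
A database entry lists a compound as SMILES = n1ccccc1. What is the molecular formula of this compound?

Walk through each heavy atom and fill implicit hydrogens from standard valence (C 4, N 3, O 2, S 2, halogen 1); for lowercase aromatic atoms, an aromatic c carries 1 H when it has two neighbours and 0 H with three, and aromatic n carries 0 H:
  atom 1: aromatic n, 2 neighbours → 0 H
  atom 2: aromatic c, 2 neighbours → 1 H
  atom 3: aromatic c, 2 neighbours → 1 H
  atom 4: aromatic c, 2 neighbours → 1 H
  atom 5: aromatic c, 2 neighbours → 1 H
  atom 6: aromatic c, 2 neighbours → 1 H
Totals → C:5, H:5, N:1.

C5H5N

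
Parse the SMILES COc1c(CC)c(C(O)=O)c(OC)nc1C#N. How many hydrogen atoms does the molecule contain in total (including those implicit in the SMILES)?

12

Walk through each heavy atom and fill implicit hydrogens from standard valence (C 4, N 3, O 2, S 2, halogen 1); for lowercase aromatic atoms, an aromatic c carries 1 H when it has two neighbours and 0 H with three, and aromatic n carries 0 H:
  atom 1: C, bond orders sum to 1 (valence 4) → 3 H
  atom 2: O, bond orders sum to 2 (valence 2) → 0 H
  atom 3: aromatic c, 3 neighbours → 0 H
  atom 4: aromatic c, 3 neighbours → 0 H
  atom 5: C, bond orders sum to 2 (valence 4) → 2 H
  atom 6: C, bond orders sum to 1 (valence 4) → 3 H
  atom 7: aromatic c, 3 neighbours → 0 H
  atom 8: C, bond orders sum to 4 (valence 4) → 0 H
  atom 9: O, bond orders sum to 1 (valence 2) → 1 H
  atom 10: O, bond orders sum to 2 (valence 2) → 0 H
  atom 11: aromatic c, 3 neighbours → 0 H
  atom 12: O, bond orders sum to 2 (valence 2) → 0 H
  atom 13: C, bond orders sum to 1 (valence 4) → 3 H
  atom 14: aromatic n, 2 neighbours → 0 H
  atom 15: aromatic c, 3 neighbours → 0 H
  atom 16: C, bond orders sum to 4 (valence 4) → 0 H
  atom 17: N, bond orders sum to 3 (valence 3) → 0 H
Total hydrogens: 12.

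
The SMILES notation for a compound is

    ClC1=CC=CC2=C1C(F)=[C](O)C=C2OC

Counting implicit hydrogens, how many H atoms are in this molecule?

Walk through each heavy atom and fill implicit hydrogens from standard valence (C 4, N 3, O 2, S 2, halogen 1):
  atom 1: Cl (halogen, monovalent) → 0 H
  atom 2: C, bond orders sum to 4 (valence 4) → 0 H
  atom 3: C, bond orders sum to 3 (valence 4) → 1 H
  atom 4: C, bond orders sum to 3 (valence 4) → 1 H
  atom 5: C, bond orders sum to 3 (valence 4) → 1 H
  atom 6: C, bond orders sum to 4 (valence 4) → 0 H
  atom 7: C, bond orders sum to 4 (valence 4) → 0 H
  atom 8: C, bond orders sum to 4 (valence 4) → 0 H
  atom 9: F (halogen, monovalent) → 0 H
  atom 10: C with explicit H count 0
  atom 11: O, bond orders sum to 1 (valence 2) → 1 H
  atom 12: C, bond orders sum to 3 (valence 4) → 1 H
  atom 13: C, bond orders sum to 4 (valence 4) → 0 H
  atom 14: O, bond orders sum to 2 (valence 2) → 0 H
  atom 15: C, bond orders sum to 1 (valence 4) → 3 H
Total hydrogens: 8.

8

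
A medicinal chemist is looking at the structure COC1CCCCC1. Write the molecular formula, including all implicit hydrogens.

Walk through each heavy atom and fill implicit hydrogens from standard valence (C 4, N 3, O 2, S 2, halogen 1):
  atom 1: C, bond orders sum to 1 (valence 4) → 3 H
  atom 2: O, bond orders sum to 2 (valence 2) → 0 H
  atom 3: C, bond orders sum to 3 (valence 4) → 1 H
  atom 4: C, bond orders sum to 2 (valence 4) → 2 H
  atom 5: C, bond orders sum to 2 (valence 4) → 2 H
  atom 6: C, bond orders sum to 2 (valence 4) → 2 H
  atom 7: C, bond orders sum to 2 (valence 4) → 2 H
  atom 8: C, bond orders sum to 2 (valence 4) → 2 H
Totals → C:7, H:14, O:1.

C7H14O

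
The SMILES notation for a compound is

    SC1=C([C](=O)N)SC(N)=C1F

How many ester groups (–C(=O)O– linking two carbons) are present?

Scan the SMILES for the ester motif — none present.
Groups that are present: 1 amide, 1 primary amine, 1 thiol.

0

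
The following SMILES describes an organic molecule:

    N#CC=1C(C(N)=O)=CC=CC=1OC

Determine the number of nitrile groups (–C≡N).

The nitrile motif appears at heavy-atom position 2 in the SMILES.
Other groups present: 1 amide, 1 ether.
Nitrile count: 1.

1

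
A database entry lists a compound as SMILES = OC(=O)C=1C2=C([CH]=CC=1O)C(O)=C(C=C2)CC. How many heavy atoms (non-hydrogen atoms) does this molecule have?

Every atom symbol written in the SMILES (organic subset) is one heavy atom; implicit H are not written.
Heavy atoms by element → C:13, O:4.
Total: 17.

17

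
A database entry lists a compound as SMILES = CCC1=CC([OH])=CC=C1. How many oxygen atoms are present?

1

Scan the SMILES for O atoms (remember two-letter symbols like Cl and Br are single atoms).
Oxygen count: 1.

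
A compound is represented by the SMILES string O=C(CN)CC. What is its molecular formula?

C4H9NO

Walk through each heavy atom and fill implicit hydrogens from standard valence (C 4, N 3, O 2, S 2, halogen 1):
  atom 1: O, bond orders sum to 2 (valence 2) → 0 H
  atom 2: C, bond orders sum to 4 (valence 4) → 0 H
  atom 3: C, bond orders sum to 2 (valence 4) → 2 H
  atom 4: N, bond orders sum to 1 (valence 3) → 2 H
  atom 5: C, bond orders sum to 2 (valence 4) → 2 H
  atom 6: C, bond orders sum to 1 (valence 4) → 3 H
Totals → C:4, H:9, N:1, O:1.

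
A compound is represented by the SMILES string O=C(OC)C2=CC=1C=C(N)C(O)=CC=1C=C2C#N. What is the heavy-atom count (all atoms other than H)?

Every atom symbol written in the SMILES (organic subset) is one heavy atom; implicit H are not written.
Heavy atoms by element → C:13, N:2, O:3.
Total: 18.

18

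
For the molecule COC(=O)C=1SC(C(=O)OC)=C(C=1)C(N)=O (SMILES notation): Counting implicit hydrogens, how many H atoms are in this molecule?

9

Walk through each heavy atom and fill implicit hydrogens from standard valence (C 4, N 3, O 2, S 2, halogen 1):
  atom 1: C, bond orders sum to 1 (valence 4) → 3 H
  atom 2: O, bond orders sum to 2 (valence 2) → 0 H
  atom 3: C, bond orders sum to 4 (valence 4) → 0 H
  atom 4: O, bond orders sum to 2 (valence 2) → 0 H
  atom 5: C, bond orders sum to 4 (valence 4) → 0 H
  atom 6: S, bond orders sum to 2 (valence 2) → 0 H
  atom 7: C, bond orders sum to 4 (valence 4) → 0 H
  atom 8: C, bond orders sum to 4 (valence 4) → 0 H
  atom 9: O, bond orders sum to 2 (valence 2) → 0 H
  atom 10: O, bond orders sum to 2 (valence 2) → 0 H
  atom 11: C, bond orders sum to 1 (valence 4) → 3 H
  atom 12: C, bond orders sum to 4 (valence 4) → 0 H
  atom 13: C, bond orders sum to 3 (valence 4) → 1 H
  atom 14: C, bond orders sum to 4 (valence 4) → 0 H
  atom 15: N, bond orders sum to 1 (valence 3) → 2 H
  atom 16: O, bond orders sum to 2 (valence 2) → 0 H
Total hydrogens: 9.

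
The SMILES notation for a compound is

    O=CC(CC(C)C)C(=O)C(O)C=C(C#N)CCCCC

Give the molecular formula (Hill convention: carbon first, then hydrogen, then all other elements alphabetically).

C16H25NO3

Walk through each heavy atom and fill implicit hydrogens from standard valence (C 4, N 3, O 2, S 2, halogen 1):
  atom 1: O, bond orders sum to 2 (valence 2) → 0 H
  atom 2: C, bond orders sum to 3 (valence 4) → 1 H
  atom 3: C, bond orders sum to 3 (valence 4) → 1 H
  atom 4: C, bond orders sum to 2 (valence 4) → 2 H
  atom 5: C, bond orders sum to 3 (valence 4) → 1 H
  atom 6: C, bond orders sum to 1 (valence 4) → 3 H
  atom 7: C, bond orders sum to 1 (valence 4) → 3 H
  atom 8: C, bond orders sum to 4 (valence 4) → 0 H
  atom 9: O, bond orders sum to 2 (valence 2) → 0 H
  atom 10: C, bond orders sum to 3 (valence 4) → 1 H
  atom 11: O, bond orders sum to 1 (valence 2) → 1 H
  atom 12: C, bond orders sum to 3 (valence 4) → 1 H
  atom 13: C, bond orders sum to 4 (valence 4) → 0 H
  atom 14: C, bond orders sum to 4 (valence 4) → 0 H
  atom 15: N, bond orders sum to 3 (valence 3) → 0 H
  atom 16: C, bond orders sum to 2 (valence 4) → 2 H
  atom 17: C, bond orders sum to 2 (valence 4) → 2 H
  atom 18: C, bond orders sum to 2 (valence 4) → 2 H
  atom 19: C, bond orders sum to 2 (valence 4) → 2 H
  atom 20: C, bond orders sum to 1 (valence 4) → 3 H
Totals → C:16, H:25, N:1, O:3.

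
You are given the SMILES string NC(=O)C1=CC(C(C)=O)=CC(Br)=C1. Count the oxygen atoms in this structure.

2

Scan the SMILES for O atoms (remember two-letter symbols like Cl and Br are single atoms).
Oxygen count: 2.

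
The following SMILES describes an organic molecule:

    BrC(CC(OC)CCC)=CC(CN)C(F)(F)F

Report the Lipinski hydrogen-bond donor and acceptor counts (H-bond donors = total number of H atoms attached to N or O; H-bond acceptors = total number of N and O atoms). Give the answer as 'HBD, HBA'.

Donors: find every N or O and count the H atoms it carries.
  atom 5 (O): bond orders sum to 2 → 0 H
  atom 13 (N): bond orders sum to 1 → 2 H
Lipinski HBD = 2.
Acceptors: N atoms = 1, O atoms = 1 → HBA = 2.

2, 2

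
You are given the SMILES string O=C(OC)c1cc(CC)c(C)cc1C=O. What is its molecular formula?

Walk through each heavy atom and fill implicit hydrogens from standard valence (C 4, N 3, O 2, S 2, halogen 1); for lowercase aromatic atoms, an aromatic c carries 1 H when it has two neighbours and 0 H with three, and aromatic n carries 0 H:
  atom 1: O, bond orders sum to 2 (valence 2) → 0 H
  atom 2: C, bond orders sum to 4 (valence 4) → 0 H
  atom 3: O, bond orders sum to 2 (valence 2) → 0 H
  atom 4: C, bond orders sum to 1 (valence 4) → 3 H
  atom 5: aromatic c, 3 neighbours → 0 H
  atom 6: aromatic c, 2 neighbours → 1 H
  atom 7: aromatic c, 3 neighbours → 0 H
  atom 8: C, bond orders sum to 2 (valence 4) → 2 H
  atom 9: C, bond orders sum to 1 (valence 4) → 3 H
  atom 10: aromatic c, 3 neighbours → 0 H
  atom 11: C, bond orders sum to 1 (valence 4) → 3 H
  atom 12: aromatic c, 2 neighbours → 1 H
  atom 13: aromatic c, 3 neighbours → 0 H
  atom 14: C, bond orders sum to 3 (valence 4) → 1 H
  atom 15: O, bond orders sum to 2 (valence 2) → 0 H
Totals → C:12, H:14, O:3.
In Hill order: C12H14O3.

C12H14O3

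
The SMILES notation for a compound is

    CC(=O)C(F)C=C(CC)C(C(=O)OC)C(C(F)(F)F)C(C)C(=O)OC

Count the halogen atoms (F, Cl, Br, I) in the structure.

4

Halogen atoms appear at heavy-atom positions 5, 17, 18, 19 (4×F).
Other groups present: 1 alkene, 2 ester, 1 ketone.
Halogen count: 4.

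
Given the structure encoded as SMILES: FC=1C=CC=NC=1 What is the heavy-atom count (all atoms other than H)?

7

Every atom symbol written in the SMILES (organic subset) is one heavy atom; implicit H are not written.
Heavy atoms by element → C:5, F:1, N:1.
Total: 7.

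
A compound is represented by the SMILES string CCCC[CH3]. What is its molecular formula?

Walk through each heavy atom and fill implicit hydrogens from standard valence (C 4, N 3, O 2, S 2, halogen 1):
  atom 1: C, bond orders sum to 1 (valence 4) → 3 H
  atom 2: C, bond orders sum to 2 (valence 4) → 2 H
  atom 3: C, bond orders sum to 2 (valence 4) → 2 H
  atom 4: C, bond orders sum to 2 (valence 4) → 2 H
  atom 5: C with explicit H count 3
Totals → C:5, H:12.

C5H12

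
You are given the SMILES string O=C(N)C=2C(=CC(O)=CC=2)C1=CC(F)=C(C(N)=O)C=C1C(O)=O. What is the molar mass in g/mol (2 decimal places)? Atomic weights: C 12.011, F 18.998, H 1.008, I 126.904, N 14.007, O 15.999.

318.26 g/mol

First, the molecular formula is C15H11FN2O5 (counting implicit H from valence).
  C: 15 × 12.011 = 180.165
  F: 1 × 18.998 = 18.998
  H: 11 × 1.008 = 11.088
  N: 2 × 14.007 = 28.014
  O: 5 × 15.999 = 79.995
Sum: 15×12.011 + 1×18.998 + 11×1.008 + 2×14.007 + 5×15.999 = 318.260 → 318.26 g/mol.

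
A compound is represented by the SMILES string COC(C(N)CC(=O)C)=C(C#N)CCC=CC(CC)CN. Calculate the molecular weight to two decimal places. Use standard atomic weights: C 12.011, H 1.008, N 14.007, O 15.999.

293.41 g/mol

First, the molecular formula is C16H27N3O2 (counting implicit H from valence).
  C: 16 × 12.011 = 192.176
  H: 27 × 1.008 = 27.216
  N: 3 × 14.007 = 42.021
  O: 2 × 15.999 = 31.998
Sum: 16×12.011 + 27×1.008 + 3×14.007 + 2×15.999 = 293.411 → 293.41 g/mol.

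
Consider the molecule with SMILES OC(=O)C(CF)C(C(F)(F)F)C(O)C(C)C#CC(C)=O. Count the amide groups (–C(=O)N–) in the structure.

0

Scan the SMILES for the amide motif — none present.
Groups that are present: 1 alkyne, 1 carboxylic acid, 1 hydroxyl, 1 ketone.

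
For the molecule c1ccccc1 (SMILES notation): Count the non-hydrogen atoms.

Every atom symbol written in the SMILES (organic subset) is one heavy atom; implicit H are not written.
Heavy atoms by element → C:6.
Total: 6.

6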